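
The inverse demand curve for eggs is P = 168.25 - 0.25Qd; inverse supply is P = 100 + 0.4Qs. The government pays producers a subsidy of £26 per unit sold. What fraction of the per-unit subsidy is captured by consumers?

Pre-subsidy: 168.25 - 0.25Q = 100 + 0.4Q gives Q* = 105 and P* = 142.
With the subsidy, sellers receive Ps = Pb + 26 for each unit, where Pb is the price buyers pay.
On the curves, Pb = 168.25 - 0.25Q and Ps = 100 + 0.4Q; the wedge Ps − Pb = 26 gives 100 + 0.4Q − (168.25 - 0.25Q) = 26, so Q' = 145.
Then Pb = 168.25 − 0.25·145 = 132 and Ps = 100 + 0.4·145 = 158.
Buyers' price falls by P* − Pb = 142 − 132 = 10; sellers' price rises by Ps − P* = 158 − 142 = 16.
So consumers capture 10/26 = 5/13 of each unit of subsidy.

Consumer share = 5/13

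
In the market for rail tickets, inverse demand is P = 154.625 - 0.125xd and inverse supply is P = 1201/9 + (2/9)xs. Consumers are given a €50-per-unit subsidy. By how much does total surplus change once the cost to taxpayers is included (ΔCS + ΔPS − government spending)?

Pre-subsidy: 154.625 - 0.125x = 1201/9 + (2/9)x gives x* = 61 and P* = 147.
With the rebate, buyers effectively pay Pb = Ps − 50, where Ps is the price sellers receive.
On the curves, Pb = 154.625 - 0.125x and Ps = 1201/9 + (2/9)x; the wedge Ps − Pb = 50 gives 1201/9 + (2/9)x − (154.625 - 0.125x) = 50, so x' = 205.
Then Pb = 154.625 − 0.125·205 = 129 and Ps = 1201/9 + (2/9)·205 = 179.
ΔCS = ½(61 + 205)(147 − 129) = 2394; ΔPS = ½(61 + 205)(179 − 147) = 4256.
Government spending = 50 × 205 = 10250.
Net change = 2394 + 4256 − 10250 = -3600. The loss equals the DWL triangle ½·50·144.

Net change in total surplus = -€3600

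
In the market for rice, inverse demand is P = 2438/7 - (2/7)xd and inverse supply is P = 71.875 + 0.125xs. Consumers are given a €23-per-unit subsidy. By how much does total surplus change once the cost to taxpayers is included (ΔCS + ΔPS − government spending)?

Net change in total surplus = -€644

Pre-subsidy: 2438/7 - (2/7)x = 71.875 + 0.125x gives x* = 673 and P* = 156.
With the rebate, buyers effectively pay Pb = Ps − 23, where Ps is the price sellers receive.
On the curves, Pb = 2438/7 - (2/7)x and Ps = 71.875 + 0.125x; the wedge Ps − Pb = 23 gives 71.875 + 0.125x − (2438/7 - (2/7)x) = 23, so x' = 729.
Then Pb = 2438/7 − (2/7)·729 = 140 and Ps = 71.875 + 0.125·729 = 163.
ΔCS = ½(673 + 729)(156 − 140) = 11216; ΔPS = ½(673 + 729)(163 − 156) = 4907.
Government spending = 23 × 729 = 16767.
Net change = 11216 + 4907 − 16767 = -644. The loss equals the DWL triangle ½·23·56.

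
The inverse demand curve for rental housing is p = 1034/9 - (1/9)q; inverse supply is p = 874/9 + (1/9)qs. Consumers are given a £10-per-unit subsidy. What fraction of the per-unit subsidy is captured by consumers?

Pre-subsidy: 1034/9 - (1/9)q = 874/9 + (1/9)q gives q* = 80 and p* = 106.
With the rebate, buyers effectively pay pb = ps − 10, where ps is the price sellers receive.
On the curves, pb = 1034/9 - (1/9)q and ps = 874/9 + (1/9)q; the wedge ps − pb = 10 gives 874/9 + (1/9)q − (1034/9 - (1/9)q) = 10, so q' = 125.
Then pb = 1034/9 − (1/9)·125 = 101 and ps = 874/9 + (1/9)·125 = 111.
Buyers' price falls by p* − pb = 106 − 101 = 5; sellers' price rises by ps − p* = 111 − 106 = 5.
So consumers capture 5/10 = 0.5 of each unit of subsidy.

Consumer share = 0.5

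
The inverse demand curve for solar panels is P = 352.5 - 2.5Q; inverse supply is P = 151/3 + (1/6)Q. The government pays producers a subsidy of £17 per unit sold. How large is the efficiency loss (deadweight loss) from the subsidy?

Deadweight loss = £54.1875

Pre-subsidy: 352.5 - 2.5Q = 151/3 + (1/6)Q gives Q* = 113.3125 and P* = 69.21875.
With the subsidy, sellers receive Ps = Pb + 17 for each unit, where Pb is the price buyers pay.
On the curves, Pb = 352.5 - 2.5Q and Ps = 151/3 + (1/6)Q; the wedge Ps − Pb = 17 gives 151/3 + (1/6)Q − (352.5 - 2.5Q) = 17, so Q' = 119.6875.
Then Pb = 352.5 − 2.5·119.6875 = 53.28125 and Ps = 151/3 + (1/6)·119.6875 = 70.28125.
The subsidy expands output by 119.6875 − 113.3125 = 6.375 past the efficient level; on those units the gap between marginal cost and willingness to pay runs from 0 up to 17.
DWL = ½ × 17 × 6.375 = 54.1875.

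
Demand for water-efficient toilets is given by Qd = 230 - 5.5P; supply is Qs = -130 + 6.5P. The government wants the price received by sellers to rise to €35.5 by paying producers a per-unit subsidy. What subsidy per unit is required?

Required subsidy s = €12 per unit

At a seller price of 35.5, quantity supplied is -130 + 6.5·35.5 = 100.75.
Buyers absorb 100.75 only when they pay Pb with 230 − 5.5·Pb = 100.75, i.e. Pb = 23.5.
s = Ps − Pb = 35.5 − 23.5 = 12.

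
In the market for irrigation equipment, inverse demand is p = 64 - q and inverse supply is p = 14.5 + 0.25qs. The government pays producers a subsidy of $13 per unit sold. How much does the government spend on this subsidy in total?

Government cost = $650

Pre-subsidy: 64 - q = 14.5 + 0.25q gives q* = 39.6 and p* = 24.4.
With the subsidy, sellers receive ps = pb + 13 for each unit, where pb is the price buyers pay.
On the curves, pb = 64 - q and ps = 14.5 + 0.25q; the wedge ps − pb = 13 gives 14.5 + 0.25q − (64 - q) = 13, so q' = 50.
Then pb = 64 − 1·50 = 14 and ps = 14.5 + 0.25·50 = 27.
Government outlay = subsidy × quantity = 13 × 50 = 650.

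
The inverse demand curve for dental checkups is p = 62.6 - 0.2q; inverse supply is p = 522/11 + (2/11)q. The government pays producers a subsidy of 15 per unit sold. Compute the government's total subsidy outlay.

Pre-subsidy: 62.6 - 0.2q = 522/11 + (2/11)q gives q* = 119/3 and p* = 164/3.
With the subsidy, sellers receive ps = pb + 15 for each unit, where pb is the price buyers pay.
On the curves, pb = 62.6 - 0.2q and ps = 522/11 + (2/11)q; the wedge ps − pb = 15 gives 522/11 + (2/11)q − (62.6 - 0.2q) = 15, so q' = 1658/21.
Then pb = 62.6 − 0.2·(1658/21) = 983/21 and ps = 522/11 + (2/11)·(1658/21) = 1298/21.
Government outlay = subsidy × quantity = 15 × 1658/21 = 8290/7.

Government cost = 8290/7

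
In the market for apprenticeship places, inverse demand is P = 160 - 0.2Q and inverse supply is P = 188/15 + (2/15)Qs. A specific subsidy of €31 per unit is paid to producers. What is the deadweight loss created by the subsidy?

Pre-subsidy: 160 - 0.2Q = 188/15 + (2/15)Q gives Q* = 442.4 and P* = 71.52.
With the subsidy, sellers receive Ps = Pb + 31 for each unit, where Pb is the price buyers pay.
On the curves, Pb = 160 - 0.2Q and Ps = 188/15 + (2/15)Q; the wedge Ps − Pb = 31 gives 188/15 + (2/15)Q − (160 - 0.2Q) = 31, so Q' = 535.4.
Then Pb = 160 − 0.2·535.4 = 52.92 and Ps = 188/15 + (2/15)·535.4 = 83.92.
The subsidy expands output by 535.4 − 442.4 = 93 past the efficient level; on those units the gap between marginal cost and willingness to pay runs from 0 up to 31.
DWL = ½ × 31 × 93 = 1441.5.

Deadweight loss = €1441.5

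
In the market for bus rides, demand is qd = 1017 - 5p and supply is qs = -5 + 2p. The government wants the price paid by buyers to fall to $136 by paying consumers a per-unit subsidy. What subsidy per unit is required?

At a buyer price of 136, quantity demanded is 1017 − 5·136 = 337.
Sellers supply 337 only when they receive ps with -5 + 2·ps = 337, i.e. ps = 171.
s = ps − pb = 171 − 136 = 35.

Required subsidy s = $35 per unit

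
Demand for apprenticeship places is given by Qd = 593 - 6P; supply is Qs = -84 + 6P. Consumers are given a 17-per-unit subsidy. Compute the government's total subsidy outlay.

Government cost = 5193.5

Pre-subsidy: 593 - 6P = -84 + 6P gives P* = 677/12, Q* = 254.5.
With the rebate, buyers effectively pay Pb = Ps − 17, where Ps is the price sellers receive.
Demand in terms of Ps becomes Qd = 593 − 6(Ps − 17) = 695 - 6Ps. Setting this equal to supply: 695 - 6Ps = -84 + 6Ps, so Ps = 779/12.
Buyers pay Pb = 779/12 − 17 = 575/12; Q' = -84 + 6·(779/12) = 305.5.
Government outlay = subsidy × quantity = 17 × 305.5 = 5193.5.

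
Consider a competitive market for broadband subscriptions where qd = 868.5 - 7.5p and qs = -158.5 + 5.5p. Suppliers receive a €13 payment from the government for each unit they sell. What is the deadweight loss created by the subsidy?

Pre-subsidy: 868.5 - 7.5p = -158.5 + 5.5p gives p* = 79, q* = 276.
With the subsidy, sellers receive ps = pb + 13 for each unit, where pb is the price buyers pay.
Supply in terms of pb becomes qs = -158.5 + 5.5(pb + 13) = -87 + 5.5pb. Setting this equal to demand: 868.5 - 7.5pb = -87 + 5.5pb, so pb = 73.5.
Sellers receive ps = 73.5 + 13 = 86.5; q' = 868.5 − 7.5·73.5 = 317.25.
The subsidy expands output by 317.25 − 276 = 41.25 past the efficient level; on those units the gap between marginal cost and willingness to pay runs from 0 up to 13.
DWL = ½ × 13 × 41.25 = 268.125.

Deadweight loss = €268.125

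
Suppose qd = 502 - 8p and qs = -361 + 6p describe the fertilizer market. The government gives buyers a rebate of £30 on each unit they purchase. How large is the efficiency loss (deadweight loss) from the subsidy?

Pre-subsidy: 502 - 8p = -361 + 6p gives p* = 863/14, q* = 62/7.
With the rebate, buyers effectively pay pb = ps − 30, where ps is the price sellers receive.
Demand in terms of ps becomes qd = 502 − 8(ps − 30) = 742 - 8ps. Setting this equal to supply: 742 - 8ps = -361 + 6ps, so ps = 1103/14.
Buyers pay pb = 1103/14 − 30 = 683/14; q' = -361 + 6·(1103/14) = 782/7.
The subsidy expands output by 782/7 − 62/7 = 720/7 past the efficient level; on those units the gap between marginal cost and willingness to pay runs from 0 up to 30.
DWL = ½ × 30 × 720/7 = 10800/7.

Deadweight loss = 10800/7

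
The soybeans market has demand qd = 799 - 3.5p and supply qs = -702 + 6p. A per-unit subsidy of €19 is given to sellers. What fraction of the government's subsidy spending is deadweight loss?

DWL / government spending = 7/96

Pre-subsidy: 799 - 3.5p = -702 + 6p gives p* = 158, q* = 246.
With the subsidy, sellers receive ps = pb + 19 for each unit, where pb is the price buyers pay.
Supply in terms of pb becomes qs = -702 + 6(pb + 19) = -588 + 6pb. Setting this equal to demand: 799 - 3.5pb = -588 + 6pb, so pb = 146.
Sellers receive ps = 146 + 19 = 165; q' = 799 − 3.5·146 = 288.
ΔCS = ½(246 + 288)(158 − 146) = 3204; ΔPS = ½(246 + 288)(165 − 158) = 1869.
Government spending = 19 × 288 = 5472.
DWL = ½ × 19 × (288 − 246) = 399; fraction = 399 / 5472 = 7/96.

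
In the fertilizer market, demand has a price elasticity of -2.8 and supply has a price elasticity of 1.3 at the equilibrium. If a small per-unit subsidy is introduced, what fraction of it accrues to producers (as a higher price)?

For a small subsidy around the equilibrium, the benefit split depends on the relative slopes, which at a point are proportional to the elasticities.
Buyer share = εs/(εs + |εd|) = 1.3/(1.3 + 2.8) = 13/41; seller share = |εd|/(εs + |εd|) = 28/41.
So producers capture 28/41 of the subsidy.

Producer share = 28/41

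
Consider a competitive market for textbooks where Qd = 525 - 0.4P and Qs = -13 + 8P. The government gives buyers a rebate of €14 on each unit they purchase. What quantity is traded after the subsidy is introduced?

Q' = 3533/7

Pre-subsidy: 525 - 0.4P = -13 + 8P gives P* = 1345/21, Q* = 10487/21.
With the rebate, buyers effectively pay Pb = Ps − 14, where Ps is the price sellers receive.
Demand in terms of Ps becomes Qd = 525 − 0.4(Ps − 14) = 530.6 - 0.4Ps. Setting this equal to supply: 530.6 - 0.4Ps = -13 + 8Ps, so Ps = 453/7.
Buyers pay Pb = 453/7 − 14 = 355/7; Q' = -13 + 8·(453/7) = 3533/7.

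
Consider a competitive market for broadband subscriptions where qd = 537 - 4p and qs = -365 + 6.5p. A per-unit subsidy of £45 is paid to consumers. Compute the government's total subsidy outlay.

Government cost = 96015/7

Pre-subsidy: 537 - 4p = -365 + 6.5p gives p* = 1804/21, q* = 4061/21.
With the rebate, buyers effectively pay pb = ps − 45, where ps is the price sellers receive.
Demand in terms of ps becomes qd = 537 − 4(ps − 45) = 717 - 4ps. Setting this equal to supply: 717 - 4ps = -365 + 6.5ps, so ps = 2164/21.
Buyers pay pb = 2164/21 − 45 = 1219/21; q' = -365 + 6.5·(2164/21) = 6401/21.
Government outlay = subsidy × quantity = 45 × 6401/21 = 96015/7.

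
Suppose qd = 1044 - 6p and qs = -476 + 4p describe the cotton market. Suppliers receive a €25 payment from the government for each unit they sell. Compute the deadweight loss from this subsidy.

Pre-subsidy: 1044 - 6p = -476 + 4p gives p* = 152, q* = 132.
With the subsidy, sellers receive ps = pb + 25 for each unit, where pb is the price buyers pay.
Supply in terms of pb becomes qs = -476 + 4(pb + 25) = -376 + 4pb. Setting this equal to demand: 1044 - 6pb = -376 + 4pb, so pb = 142.
Sellers receive ps = 142 + 25 = 167; q' = 1044 − 6·142 = 192.
The subsidy expands output by 192 − 132 = 60 past the efficient level; on those units the gap between marginal cost and willingness to pay runs from 0 up to 25.
DWL = ½ × 25 × 60 = 750.

Deadweight loss = €750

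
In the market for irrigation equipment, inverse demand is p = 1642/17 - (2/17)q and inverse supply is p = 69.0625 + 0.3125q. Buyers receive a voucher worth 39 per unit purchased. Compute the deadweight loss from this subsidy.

Pre-subsidy: 1642/17 - (2/17)q = 69.0625 + 0.3125q gives q* = 7487/117 and p* = 10420/117.
With the rebate, buyers effectively pay pb = ps − 39, where ps is the price sellers receive.
On the curves, pb = 1642/17 - (2/17)q and ps = 69.0625 + 0.3125q; the wedge ps − pb = 39 gives 69.0625 + 0.3125q − (1642/17 - (2/17)q) = 39, so q' = 18095/117.
Then pb = 1642/17 − (2/17)·(18095/117) = 9172/117 and ps = 69.0625 + 0.3125·(18095/117) = 13735/117.
The subsidy expands output by 18095/117 − 7487/117 = 272/3 past the efficient level; on those units the gap between marginal cost and willingness to pay runs from 0 up to 39.
DWL = ½ × 39 × 272/3 = 1768.

Deadweight loss = 1768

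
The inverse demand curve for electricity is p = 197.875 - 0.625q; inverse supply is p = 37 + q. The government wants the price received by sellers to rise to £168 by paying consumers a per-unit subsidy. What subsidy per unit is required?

At a seller price of 168, quantity supplied is -37 + 1·168 = 131.
Buyers absorb 131 only when they pay pb = 197.875 − 0.625·131 = 116.
s = ps − pb = 168 − 116 = 52.

Required subsidy s = £52 per unit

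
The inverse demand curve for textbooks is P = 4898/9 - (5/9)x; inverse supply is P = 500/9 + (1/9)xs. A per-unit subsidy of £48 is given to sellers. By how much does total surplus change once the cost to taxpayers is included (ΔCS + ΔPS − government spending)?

Pre-subsidy: 4898/9 - (5/9)x = 500/9 + (1/9)x gives x* = 733 and P* = 137.
With the subsidy, sellers receive Ps = Pb + 48 for each unit, where Pb is the price buyers pay.
On the curves, Pb = 4898/9 - (5/9)x and Ps = 500/9 + (1/9)x; the wedge Ps − Pb = 48 gives 500/9 + (1/9)x − (4898/9 - (5/9)x) = 48, so x' = 805.
Then Pb = 4898/9 − (5/9)·805 = 97 and Ps = 500/9 + (1/9)·805 = 145.
ΔCS = ½(733 + 805)(137 − 97) = 30760; ΔPS = ½(733 + 805)(145 − 137) = 6152.
Government spending = 48 × 805 = 38640.
Net change = 30760 + 6152 − 38640 = -1728. The loss equals the DWL triangle ½·48·72.

Net change in total surplus = -£1728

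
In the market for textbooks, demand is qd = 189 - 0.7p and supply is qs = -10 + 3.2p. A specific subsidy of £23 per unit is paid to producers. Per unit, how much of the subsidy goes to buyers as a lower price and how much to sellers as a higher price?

Buyers gain 736/39 per unit; sellers gain 161/39 per unit

Pre-subsidy: 189 - 0.7p = -10 + 3.2p gives p* = 1990/39, q* = 5978/39.
With the subsidy, sellers receive ps = pb + 23 for each unit, where pb is the price buyers pay.
Supply in terms of pb becomes qs = -10 + 3.2(pb + 23) = 63.6 + 3.2pb. Setting this equal to demand: 189 - 0.7pb = 63.6 + 3.2pb, so pb = 418/13.
Sellers receive ps = 418/13 + 23 = 717/13; q' = 189 − 0.7·(418/13) = 10822/65.
Buyers' price falls by p* − pb = 1990/39 − 418/13 = 736/39; sellers' price rises by ps − p* = 717/13 − 1990/39 = 161/39.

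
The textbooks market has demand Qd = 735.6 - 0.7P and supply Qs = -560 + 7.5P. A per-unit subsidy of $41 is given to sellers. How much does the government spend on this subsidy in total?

Government cost = $26701.25

Pre-subsidy: 735.6 - 0.7P = -560 + 7.5P gives P* = 158, Q* = 625.
With the subsidy, sellers receive Ps = Pb + 41 for each unit, where Pb is the price buyers pay.
Supply in terms of Pb becomes Qs = -560 + 7.5(Pb + 41) = -252.5 + 7.5Pb. Setting this equal to demand: 735.6 - 0.7Pb = -252.5 + 7.5Pb, so Pb = 120.5.
Sellers receive Ps = 120.5 + 41 = 161.5; Q' = 735.6 − 0.7·120.5 = 651.25.
Government outlay = subsidy × quantity = 41 × 651.25 = 26701.25.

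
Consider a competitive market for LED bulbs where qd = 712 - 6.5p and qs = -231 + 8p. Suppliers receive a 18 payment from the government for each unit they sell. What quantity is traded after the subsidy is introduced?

q' = 10261/29

Pre-subsidy: 712 - 6.5p = -231 + 8p gives p* = 1886/29, q* = 8389/29.
With the subsidy, sellers receive ps = pb + 18 for each unit, where pb is the price buyers pay.
Supply in terms of pb becomes qs = -231 + 8(pb + 18) = -87 + 8pb. Setting this equal to demand: 712 - 6.5pb = -87 + 8pb, so pb = 1598/29.
Sellers receive ps = 1598/29 + 18 = 2120/29; q' = 712 − 6.5·(1598/29) = 10261/29.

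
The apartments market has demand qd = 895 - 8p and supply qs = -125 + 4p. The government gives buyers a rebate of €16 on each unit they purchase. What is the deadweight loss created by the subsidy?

Pre-subsidy: 895 - 8p = -125 + 4p gives p* = 85, q* = 215.
With the rebate, buyers effectively pay pb = ps − 16, where ps is the price sellers receive.
Demand in terms of ps becomes qd = 895 − 8(ps − 16) = 1023 - 8ps. Setting this equal to supply: 1023 - 8ps = -125 + 4ps, so ps = 287/3.
Buyers pay pb = 287/3 − 16 = 239/3; q' = -125 + 4·(287/3) = 773/3.
The subsidy expands output by 773/3 − 215 = 128/3 past the efficient level; on those units the gap between marginal cost and willingness to pay runs from 0 up to 16.
DWL = ½ × 16 × 128/3 = 1024/3.

Deadweight loss = 1024/3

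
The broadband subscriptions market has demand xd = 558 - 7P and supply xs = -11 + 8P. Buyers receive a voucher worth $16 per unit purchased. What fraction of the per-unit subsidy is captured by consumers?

Consumer share = 8/15

Pre-subsidy: 558 - 7P = -11 + 8P gives P* = 569/15, x* = 4387/15.
With the rebate, buyers effectively pay Pb = Ps − 16, where Ps is the price sellers receive.
Demand in terms of Ps becomes xd = 558 − 7(Ps − 16) = 670 - 7Ps. Setting this equal to supply: 670 - 7Ps = -11 + 8Ps, so Ps = 45.4.
Buyers pay Pb = 45.4 − 16 = 29.4; x' = -11 + 8·45.4 = 352.2.
Buyers' price falls by P* − Pb = 569/15 − 29.4 = 128/15; sellers' price rises by Ps − P* = 45.4 − 569/15 = 112/15.
So consumers capture (128/15)/16 = 8/15 of each unit of subsidy.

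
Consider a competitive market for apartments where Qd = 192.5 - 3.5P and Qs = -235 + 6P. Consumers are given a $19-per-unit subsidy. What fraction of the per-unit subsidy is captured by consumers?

Consumer share = 12/19

Pre-subsidy: 192.5 - 3.5P = -235 + 6P gives P* = 45, Q* = 35.
With the rebate, buyers effectively pay Pb = Ps − 19, where Ps is the price sellers receive.
Demand in terms of Ps becomes Qd = 192.5 − 3.5(Ps − 19) = 259 - 3.5Ps. Setting this equal to supply: 259 - 3.5Ps = -235 + 6Ps, so Ps = 52.
Buyers pay Pb = 52 − 19 = 33; Q' = -235 + 6·52 = 77.
Buyers' price falls by P* − Pb = 45 − 33 = 12; sellers' price rises by Ps − P* = 52 − 45 = 7.
So consumers capture 12/19 = 12/19 of each unit of subsidy.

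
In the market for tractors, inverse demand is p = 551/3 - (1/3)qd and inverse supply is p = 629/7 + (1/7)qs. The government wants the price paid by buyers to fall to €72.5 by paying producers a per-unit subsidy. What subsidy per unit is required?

At a buyer price of 72.5, quantity demanded is 551 − 3·72.5 = 333.5.
Sellers supply 333.5 only when they receive ps = 629/7 + (1/7)·333.5 = 137.5.
s = ps − pb = 137.5 − 72.5 = 65.

Required subsidy s = €65 per unit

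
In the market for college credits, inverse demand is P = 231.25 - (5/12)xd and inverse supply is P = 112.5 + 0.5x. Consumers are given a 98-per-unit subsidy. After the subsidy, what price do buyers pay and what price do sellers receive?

Buyers pay 1460/11; sellers receive 2538/11

Pre-subsidy: 231.25 - (5/12)x = 112.5 + 0.5x gives x* = 1425/11 and P* = 1950/11.
With the rebate, buyers effectively pay Pb = Ps − 98, where Ps is the price sellers receive.
On the curves, Pb = 231.25 - (5/12)x and Ps = 112.5 + 0.5x; the wedge Ps − Pb = 98 gives 112.5 + 0.5x − (231.25 - (5/12)x) = 98, so x' = 2601/11.
Then Pb = 231.25 − (5/12)·(2601/11) = 1460/11 and Ps = 112.5 + 0.5·(2601/11) = 2538/11.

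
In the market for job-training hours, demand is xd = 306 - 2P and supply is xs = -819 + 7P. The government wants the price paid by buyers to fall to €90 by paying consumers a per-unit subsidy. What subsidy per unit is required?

At a buyer price of 90, quantity demanded is 306 − 2·90 = 126.
Sellers supply 126 only when they receive Ps with -819 + 7·Ps = 126, i.e. Ps = 135.
s = Ps − Pb = 135 − 90 = 45.

Required subsidy s = €45 per unit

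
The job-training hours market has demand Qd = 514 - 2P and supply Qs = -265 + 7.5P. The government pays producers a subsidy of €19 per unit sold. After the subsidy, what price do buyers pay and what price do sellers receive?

Buyers pay €67; sellers receive €86

Pre-subsidy: 514 - 2P = -265 + 7.5P gives P* = 82, Q* = 350.
With the subsidy, sellers receive Ps = Pb + 19 for each unit, where Pb is the price buyers pay.
Supply in terms of Pb becomes Qs = -265 + 7.5(Pb + 19) = -122.5 + 7.5Pb. Setting this equal to demand: 514 - 2Pb = -122.5 + 7.5Pb, so Pb = 67.
Sellers receive Ps = 67 + 19 = 86; Q' = 514 − 2·67 = 380.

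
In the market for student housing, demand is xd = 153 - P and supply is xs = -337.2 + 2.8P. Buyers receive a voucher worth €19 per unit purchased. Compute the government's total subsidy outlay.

Government cost = €722

Pre-subsidy: 153 - P = -337.2 + 2.8P gives P* = 129, x* = 24.
With the rebate, buyers effectively pay Pb = Ps − 19, where Ps is the price sellers receive.
Demand in terms of Ps becomes xd = 153 − 1(Ps − 19) = 172 - Ps. Setting this equal to supply: 172 - Ps = -337.2 + 2.8Ps, so Ps = 134.
Buyers pay Pb = 134 − 19 = 115; x' = -337.2 + 2.8·134 = 38.
Government outlay = subsidy × quantity = 19 × 38 = 722.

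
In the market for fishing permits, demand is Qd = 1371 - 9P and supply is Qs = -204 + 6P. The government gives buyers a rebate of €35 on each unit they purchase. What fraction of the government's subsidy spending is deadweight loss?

DWL / government spending = 21/184

Pre-subsidy: 1371 - 9P = -204 + 6P gives P* = 105, Q* = 426.
With the rebate, buyers effectively pay Pb = Ps − 35, where Ps is the price sellers receive.
Demand in terms of Ps becomes Qd = 1371 − 9(Ps − 35) = 1686 - 9Ps. Setting this equal to supply: 1686 - 9Ps = -204 + 6Ps, so Ps = 126.
Buyers pay Pb = 126 − 35 = 91; Q' = -204 + 6·126 = 552.
ΔCS = ½(426 + 552)(105 − 91) = 6846; ΔPS = ½(426 + 552)(126 − 105) = 10269.
Government spending = 35 × 552 = 19320.
DWL = ½ × 35 × (552 − 426) = 2205; fraction = 2205 / 19320 = 21/184.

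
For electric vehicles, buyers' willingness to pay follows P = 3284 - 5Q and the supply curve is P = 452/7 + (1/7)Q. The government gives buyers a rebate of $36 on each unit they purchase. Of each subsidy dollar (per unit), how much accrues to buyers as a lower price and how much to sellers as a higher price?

Pre-subsidy: 3284 - 5Q = 452/7 + (1/7)Q gives Q* = 626 and P* = 154.
With the rebate, buyers effectively pay Pb = Ps − 36, where Ps is the price sellers receive.
On the curves, Pb = 3284 - 5Q and Ps = 452/7 + (1/7)Q; the wedge Ps − Pb = 36 gives 452/7 + (1/7)Q − (3284 - 5Q) = 36, so Q' = 633.
Then Pb = 3284 − 5·633 = 119 and Ps = 452/7 + (1/7)·633 = 155.
Buyers' price falls by P* − Pb = 154 − 119 = 35; sellers' price rises by Ps − P* = 155 − 154 = 1.

Buyers gain $35 per unit; sellers gain $1 per unit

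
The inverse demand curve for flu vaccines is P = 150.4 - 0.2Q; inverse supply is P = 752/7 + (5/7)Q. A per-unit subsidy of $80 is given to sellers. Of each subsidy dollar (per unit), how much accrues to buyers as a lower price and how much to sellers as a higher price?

Buyers gain $17.5 per unit; sellers gain $62.5 per unit

Pre-subsidy: 150.4 - 0.2Q = 752/7 + (5/7)Q gives Q* = 47 and P* = 141.
With the subsidy, sellers receive Ps = Pb + 80 for each unit, where Pb is the price buyers pay.
On the curves, Pb = 150.4 - 0.2Q and Ps = 752/7 + (5/7)Q; the wedge Ps − Pb = 80 gives 752/7 + (5/7)Q − (150.4 - 0.2Q) = 80, so Q' = 134.5.
Then Pb = 150.4 − 0.2·134.5 = 123.5 and Ps = 752/7 + (5/7)·134.5 = 203.5.
Buyers' price falls by P* − Pb = 141 − 123.5 = 17.5; sellers' price rises by Ps − P* = 203.5 − 141 = 62.5.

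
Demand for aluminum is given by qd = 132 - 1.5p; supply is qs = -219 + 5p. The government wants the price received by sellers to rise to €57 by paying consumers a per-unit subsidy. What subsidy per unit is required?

Required subsidy s = €13 per unit

At a seller price of 57, quantity supplied is -219 + 5·57 = 66.
Buyers absorb 66 only when they pay pb with 132 − 1.5·pb = 66, i.e. pb = 44.
s = ps − pb = 57 − 44 = 13.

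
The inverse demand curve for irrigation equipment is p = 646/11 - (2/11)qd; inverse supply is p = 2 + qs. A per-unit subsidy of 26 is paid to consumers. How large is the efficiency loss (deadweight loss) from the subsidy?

Pre-subsidy: 646/11 - (2/11)q = 2 + q gives q* = 48 and p* = 50.
With the rebate, buyers effectively pay pb = ps − 26, where ps is the price sellers receive.
On the curves, pb = 646/11 - (2/11)q and ps = 2 + q; the wedge ps − pb = 26 gives 2 + q − (646/11 - (2/11)q) = 26, so q' = 70.
Then pb = 646/11 − (2/11)·70 = 46 and ps = 2 + 1·70 = 72.
The subsidy expands output by 70 − 48 = 22 past the efficient level; on those units the gap between marginal cost and willingness to pay runs from 0 up to 26.
DWL = ½ × 26 × 22 = 286.

Deadweight loss = 286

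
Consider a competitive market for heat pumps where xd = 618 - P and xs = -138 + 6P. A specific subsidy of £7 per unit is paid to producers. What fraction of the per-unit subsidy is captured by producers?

Pre-subsidy: 618 - P = -138 + 6P gives P* = 108, x* = 510.
With the subsidy, sellers receive Ps = Pb + 7 for each unit, where Pb is the price buyers pay.
Supply in terms of Pb becomes xs = -138 + 6(Pb + 7) = -96 + 6Pb. Setting this equal to demand: 618 - Pb = -96 + 6Pb, so Pb = 102.
Sellers receive Ps = 102 + 7 = 109; x' = 618 − 1·102 = 516.
Buyers' price falls by P* − Pb = 108 − 102 = 6; sellers' price rises by Ps − P* = 109 − 108 = 1.
So producers capture 1/7 = 1/7 of each unit of subsidy.

Producer share = 1/7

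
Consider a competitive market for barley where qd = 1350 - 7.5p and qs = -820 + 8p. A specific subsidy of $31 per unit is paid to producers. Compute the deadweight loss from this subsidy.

Pre-subsidy: 1350 - 7.5p = -820 + 8p gives p* = 140, q* = 300.
With the subsidy, sellers receive ps = pb + 31 for each unit, where pb is the price buyers pay.
Supply in terms of pb becomes qs = -820 + 8(pb + 31) = -572 + 8pb. Setting this equal to demand: 1350 - 7.5pb = -572 + 8pb, so pb = 124.
Sellers receive ps = 124 + 31 = 155; q' = 1350 − 7.5·124 = 420.
The subsidy expands output by 420 − 300 = 120 past the efficient level; on those units the gap between marginal cost and willingness to pay runs from 0 up to 31.
DWL = ½ × 31 × 120 = 1860.

Deadweight loss = $1860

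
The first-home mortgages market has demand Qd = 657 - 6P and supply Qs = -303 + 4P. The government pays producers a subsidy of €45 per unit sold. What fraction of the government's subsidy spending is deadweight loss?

Pre-subsidy: 657 - 6P = -303 + 4P gives P* = 96, Q* = 81.
With the subsidy, sellers receive Ps = Pb + 45 for each unit, where Pb is the price buyers pay.
Supply in terms of Pb becomes Qs = -303 + 4(Pb + 45) = -123 + 4Pb. Setting this equal to demand: 657 - 6Pb = -123 + 4Pb, so Pb = 78.
Sellers receive Ps = 78 + 45 = 123; Q' = 657 − 6·78 = 189.
ΔCS = ½(81 + 189)(96 − 78) = 2430; ΔPS = ½(81 + 189)(123 − 96) = 3645.
Government spending = 45 × 189 = 8505.
DWL = ½ × 45 × (189 − 81) = 2430; fraction = 2430 / 8505 = 2/7.

DWL / government spending = 2/7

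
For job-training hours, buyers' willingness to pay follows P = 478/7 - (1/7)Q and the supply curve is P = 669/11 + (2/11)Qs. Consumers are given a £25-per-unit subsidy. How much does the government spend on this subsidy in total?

Pre-subsidy: 478/7 - (1/7)Q = 669/11 + (2/11)Q gives Q* = 23 and P* = 65.
With the rebate, buyers effectively pay Pb = Ps − 25, where Ps is the price sellers receive.
On the curves, Pb = 478/7 - (1/7)Q and Ps = 669/11 + (2/11)Q; the wedge Ps − Pb = 25 gives 669/11 + (2/11)Q − (478/7 - (1/7)Q) = 25, so Q' = 100.
Then Pb = 478/7 − (1/7)·100 = 54 and Ps = 669/11 + (2/11)·100 = 79.
Government outlay = subsidy × quantity = 25 × 100 = 2500.

Government cost = £2500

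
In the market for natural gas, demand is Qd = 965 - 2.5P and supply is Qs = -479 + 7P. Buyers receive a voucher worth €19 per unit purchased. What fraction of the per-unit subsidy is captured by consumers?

Pre-subsidy: 965 - 2.5P = -479 + 7P gives P* = 152, Q* = 585.
With the rebate, buyers effectively pay Pb = Ps − 19, where Ps is the price sellers receive.
Demand in terms of Ps becomes Qd = 965 − 2.5(Ps − 19) = 1012.5 - 2.5Ps. Setting this equal to supply: 1012.5 - 2.5Ps = -479 + 7Ps, so Ps = 157.
Buyers pay Pb = 157 − 19 = 138; Q' = -479 + 7·157 = 620.
Buyers' price falls by P* − Pb = 152 − 138 = 14; sellers' price rises by Ps − P* = 157 − 152 = 5.
So consumers capture 14/19 = 14/19 of each unit of subsidy.

Consumer share = 14/19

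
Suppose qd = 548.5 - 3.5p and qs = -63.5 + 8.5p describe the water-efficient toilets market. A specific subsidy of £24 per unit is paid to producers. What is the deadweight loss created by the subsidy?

Pre-subsidy: 548.5 - 3.5p = -63.5 + 8.5p gives p* = 51, q* = 370.
With the subsidy, sellers receive ps = pb + 24 for each unit, where pb is the price buyers pay.
Supply in terms of pb becomes qs = -63.5 + 8.5(pb + 24) = 140.5 + 8.5pb. Setting this equal to demand: 548.5 - 3.5pb = 140.5 + 8.5pb, so pb = 34.
Sellers receive ps = 34 + 24 = 58; q' = 548.5 − 3.5·34 = 429.5.
The subsidy expands output by 429.5 − 370 = 59.5 past the efficient level; on those units the gap between marginal cost and willingness to pay runs from 0 up to 24.
DWL = ½ × 24 × 59.5 = 714.

Deadweight loss = £714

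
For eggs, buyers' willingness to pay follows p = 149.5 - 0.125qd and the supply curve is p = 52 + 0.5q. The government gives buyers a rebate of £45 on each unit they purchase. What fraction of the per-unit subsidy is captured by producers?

Producer share = 0.8

Pre-subsidy: 149.5 - 0.125q = 52 + 0.5q gives q* = 156 and p* = 130.
With the rebate, buyers effectively pay pb = ps − 45, where ps is the price sellers receive.
On the curves, pb = 149.5 - 0.125q and ps = 52 + 0.5q; the wedge ps − pb = 45 gives 52 + 0.5q − (149.5 - 0.125q) = 45, so q' = 228.
Then pb = 149.5 − 0.125·228 = 121 and ps = 52 + 0.5·228 = 166.
Buyers' price falls by p* − pb = 130 − 121 = 9; sellers' price rises by ps − p* = 166 − 130 = 36.
So producers capture 36/45 = 0.8 of each unit of subsidy.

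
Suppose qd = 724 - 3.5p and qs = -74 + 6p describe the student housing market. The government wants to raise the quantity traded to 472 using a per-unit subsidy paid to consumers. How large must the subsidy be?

Required subsidy s = 19 per unit

At q = 472, invert demand for the buyer price: pb = (724 − 472)/3.5 = 72; invert supply for the seller price: ps = (472 − (-74))/6 = 91.
The subsidy must fill the gap: s = ps − pb = 91 − 72 = 19.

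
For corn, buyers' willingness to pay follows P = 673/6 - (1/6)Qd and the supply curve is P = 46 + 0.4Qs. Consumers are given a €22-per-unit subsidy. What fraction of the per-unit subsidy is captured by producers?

Pre-subsidy: 673/6 - (1/6)Q = 46 + 0.4Q gives Q* = 1985/17 and P* = 1576/17.
With the rebate, buyers effectively pay Pb = Ps − 22, where Ps is the price sellers receive.
On the curves, Pb = 673/6 - (1/6)Q and Ps = 46 + 0.4Q; the wedge Ps − Pb = 22 gives 46 + 0.4Q − (673/6 - (1/6)Q) = 22, so Q' = 2645/17.
Then Pb = 673/6 − (1/6)·(2645/17) = 1466/17 and Ps = 46 + 0.4·(2645/17) = 1840/17.
Buyers' price falls by P* − Pb = 1576/17 − 1466/17 = 110/17; sellers' price rises by Ps − P* = 1840/17 − 1576/17 = 264/17.
So producers capture (264/17)/22 = 12/17 of each unit of subsidy.

Producer share = 12/17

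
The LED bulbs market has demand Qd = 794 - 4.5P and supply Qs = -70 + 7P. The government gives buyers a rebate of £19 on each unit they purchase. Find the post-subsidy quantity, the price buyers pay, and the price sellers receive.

Q' = 11683/23; buyers pay 1462/23; sellers receive 1899/23

Pre-subsidy: 794 - 4.5P = -70 + 7P gives P* = 1728/23, Q* = 10486/23.
With the rebate, buyers effectively pay Pb = Ps − 19, where Ps is the price sellers receive.
Demand in terms of Ps becomes Qd = 794 − 4.5(Ps − 19) = 879.5 - 4.5Ps. Setting this equal to supply: 879.5 - 4.5Ps = -70 + 7Ps, so Ps = 1899/23.
Buyers pay Pb = 1899/23 − 19 = 1462/23; Q' = -70 + 7·(1899/23) = 11683/23.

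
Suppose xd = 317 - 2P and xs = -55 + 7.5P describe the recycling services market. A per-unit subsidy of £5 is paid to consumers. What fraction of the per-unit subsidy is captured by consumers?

Consumer share = 15/19

Pre-subsidy: 317 - 2P = -55 + 7.5P gives P* = 744/19, x* = 4535/19.
With the rebate, buyers effectively pay Pb = Ps − 5, where Ps is the price sellers receive.
Demand in terms of Ps becomes xd = 317 − 2(Ps − 5) = 327 - 2Ps. Setting this equal to supply: 327 - 2Ps = -55 + 7.5Ps, so Ps = 764/19.
Buyers pay Pb = 764/19 − 5 = 669/19; x' = -55 + 7.5·(764/19) = 4685/19.
Buyers' price falls by P* − Pb = 744/19 − 669/19 = 75/19; sellers' price rises by Ps − P* = 764/19 − 744/19 = 20/19.
So consumers capture (75/19)/5 = 15/19 of each unit of subsidy.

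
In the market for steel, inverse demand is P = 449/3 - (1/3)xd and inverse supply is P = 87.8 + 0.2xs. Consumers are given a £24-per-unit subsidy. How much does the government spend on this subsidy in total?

Pre-subsidy: 449/3 - (1/3)x = 87.8 + 0.2x gives x* = 116 and P* = 111.
With the rebate, buyers effectively pay Pb = Ps − 24, where Ps is the price sellers receive.
On the curves, Pb = 449/3 - (1/3)x and Ps = 87.8 + 0.2x; the wedge Ps − Pb = 24 gives 87.8 + 0.2x − (449/3 - (1/3)x) = 24, so x' = 161.
Then Pb = 449/3 − (1/3)·161 = 96 and Ps = 87.8 + 0.2·161 = 120.
Government outlay = subsidy × quantity = 24 × 161 = 3864.

Government cost = £3864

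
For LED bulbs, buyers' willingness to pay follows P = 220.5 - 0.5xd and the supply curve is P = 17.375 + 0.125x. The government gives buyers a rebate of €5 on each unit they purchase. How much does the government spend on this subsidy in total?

Pre-subsidy: 220.5 - 0.5x = 17.375 + 0.125x gives x* = 325 and P* = 58.
With the rebate, buyers effectively pay Pb = Ps − 5, where Ps is the price sellers receive.
On the curves, Pb = 220.5 - 0.5x and Ps = 17.375 + 0.125x; the wedge Ps − Pb = 5 gives 17.375 + 0.125x − (220.5 - 0.5x) = 5, so x' = 333.
Then Pb = 220.5 − 0.5·333 = 54 and Ps = 17.375 + 0.125·333 = 59.
Government outlay = subsidy × quantity = 5 × 333 = 1665.

Government cost = €1665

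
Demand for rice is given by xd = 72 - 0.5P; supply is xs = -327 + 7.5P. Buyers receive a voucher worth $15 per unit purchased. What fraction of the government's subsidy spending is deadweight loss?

Pre-subsidy: 72 - 0.5P = -327 + 7.5P gives P* = 49.875, x* = 47.0625.
With the rebate, buyers effectively pay Pb = Ps − 15, where Ps is the price sellers receive.
Demand in terms of Ps becomes xd = 72 − 0.5(Ps − 15) = 79.5 - 0.5Ps. Setting this equal to supply: 79.5 - 0.5Ps = -327 + 7.5Ps, so Ps = 50.8125.
Buyers pay Pb = 50.8125 − 15 = 35.8125; x' = -327 + 7.5·50.8125 = 54.09375.
ΔCS = ½(47.0625 + 54.09375)(49.875 − 35.8125) = 711.2548828125; ΔPS = ½(47.0625 + 54.09375)(50.8125 − 49.875) = 47.4169921875.
Government spending = 15 × 54.09375 = 811.40625.
DWL = ½ × 15 × (54.09375 − 47.0625) = 52.734375; fraction = 52.734375 / 811.40625 = 75/1154.

DWL / government spending = 75/1154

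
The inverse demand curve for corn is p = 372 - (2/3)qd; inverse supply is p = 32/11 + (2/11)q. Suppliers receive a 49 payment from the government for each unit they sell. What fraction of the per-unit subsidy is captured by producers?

Pre-subsidy: 372 - (2/3)q = 32/11 + (2/11)q gives q* = 435 and p* = 82.
With the subsidy, sellers receive ps = pb + 49 for each unit, where pb is the price buyers pay.
On the curves, pb = 372 - (2/3)q and ps = 32/11 + (2/11)q; the wedge ps − pb = 49 gives 32/11 + (2/11)q − (372 - (2/3)q) = 49, so q' = 492.75.
Then pb = 372 − (2/3)·492.75 = 43.5 and ps = 32/11 + (2/11)·492.75 = 92.5.
Buyers' price falls by p* − pb = 82 − 43.5 = 38.5; sellers' price rises by ps − p* = 92.5 − 82 = 10.5.
So producers capture 10.5/49 = 3/14 of each unit of subsidy.

Producer share = 3/14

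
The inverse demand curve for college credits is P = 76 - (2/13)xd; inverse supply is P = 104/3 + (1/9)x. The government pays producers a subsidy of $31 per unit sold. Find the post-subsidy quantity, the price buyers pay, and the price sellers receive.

x' = 273; buyers pay $34; sellers receive $65

Pre-subsidy: 76 - (2/13)x = 104/3 + (1/9)x gives x* = 156 and P* = 52.
With the subsidy, sellers receive Ps = Pb + 31 for each unit, where Pb is the price buyers pay.
On the curves, Pb = 76 - (2/13)x and Ps = 104/3 + (1/9)x; the wedge Ps − Pb = 31 gives 104/3 + (1/9)x − (76 - (2/13)x) = 31, so x' = 273.
Then Pb = 76 − (2/13)·273 = 34 and Ps = 104/3 + (1/9)·273 = 65.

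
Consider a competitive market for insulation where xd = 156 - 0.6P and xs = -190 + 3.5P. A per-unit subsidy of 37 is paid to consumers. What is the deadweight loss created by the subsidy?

Deadweight loss = 28749/82

Pre-subsidy: 156 - 0.6P = -190 + 3.5P gives P* = 3460/41, x* = 4320/41.
With the rebate, buyers effectively pay Pb = Ps − 37, where Ps is the price sellers receive.
Demand in terms of Ps becomes xd = 156 − 0.6(Ps − 37) = 178.2 - 0.6Ps. Setting this equal to supply: 178.2 - 0.6Ps = -190 + 3.5Ps, so Ps = 3682/41.
Buyers pay Pb = 3682/41 − 37 = 2165/41; x' = -190 + 3.5·(3682/41) = 5097/41.
The subsidy expands output by 5097/41 − 4320/41 = 777/41 past the efficient level; on those units the gap between marginal cost and willingness to pay runs from 0 up to 37.
DWL = ½ × 37 × 777/41 = 28749/82.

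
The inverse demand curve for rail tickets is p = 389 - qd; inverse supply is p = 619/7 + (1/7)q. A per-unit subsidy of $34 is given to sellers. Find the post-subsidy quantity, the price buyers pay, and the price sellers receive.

q' = 292.75; buyers pay $96.25; sellers receive $130.25

Pre-subsidy: 389 - q = 619/7 + (1/7)q gives q* = 263 and p* = 126.
With the subsidy, sellers receive ps = pb + 34 for each unit, where pb is the price buyers pay.
On the curves, pb = 389 - q and ps = 619/7 + (1/7)q; the wedge ps − pb = 34 gives 619/7 + (1/7)q − (389 - q) = 34, so q' = 292.75.
Then pb = 389 − 1·292.75 = 96.25 and ps = 619/7 + (1/7)·292.75 = 130.25.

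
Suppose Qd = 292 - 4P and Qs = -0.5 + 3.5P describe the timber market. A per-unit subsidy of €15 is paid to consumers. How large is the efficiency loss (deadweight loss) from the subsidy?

Deadweight loss = €210

Pre-subsidy: 292 - 4P = -0.5 + 3.5P gives P* = 39, Q* = 136.
With the rebate, buyers effectively pay Pb = Ps − 15, where Ps is the price sellers receive.
Demand in terms of Ps becomes Qd = 292 − 4(Ps − 15) = 352 - 4Ps. Setting this equal to supply: 352 - 4Ps = -0.5 + 3.5Ps, so Ps = 47.
Buyers pay Pb = 47 − 15 = 32; Q' = -0.5 + 3.5·47 = 164.
The subsidy expands output by 164 − 136 = 28 past the efficient level; on those units the gap between marginal cost and willingness to pay runs from 0 up to 15.
DWL = ½ × 15 × 28 = 210.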